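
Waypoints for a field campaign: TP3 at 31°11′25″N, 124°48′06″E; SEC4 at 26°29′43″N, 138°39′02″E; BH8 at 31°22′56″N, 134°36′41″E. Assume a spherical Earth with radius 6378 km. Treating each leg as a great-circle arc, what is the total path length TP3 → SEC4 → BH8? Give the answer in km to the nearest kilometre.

2118 km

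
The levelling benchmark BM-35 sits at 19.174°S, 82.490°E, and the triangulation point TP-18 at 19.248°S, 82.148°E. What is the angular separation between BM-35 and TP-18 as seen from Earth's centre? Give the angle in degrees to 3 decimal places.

0.331°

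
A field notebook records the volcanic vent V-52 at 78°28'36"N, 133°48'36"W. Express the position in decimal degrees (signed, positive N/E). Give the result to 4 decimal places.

+78.4767°, -133.8100°

lat: 78.4767° N → +78.4767°
lon: 133.8100° W → -133.8100°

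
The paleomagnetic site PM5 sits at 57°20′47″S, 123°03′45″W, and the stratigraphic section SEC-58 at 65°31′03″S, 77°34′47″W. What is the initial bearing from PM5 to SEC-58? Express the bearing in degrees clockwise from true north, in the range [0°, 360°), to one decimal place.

PM5: φ = -57.34639°, λ = -123.06250°
SEC-58: φ = -65.51750°, λ = -77.57972°
Δλ = 45.4828°
y = sin Δλ · cos φ₂ = 0.295495
x = cos φ₁ sin φ₂ − sin φ₁ cos φ₂ cos Δλ = -0.246413
θ = atan2(y, x) = 129.8247° → 129.8247° (mod 360°)

129.8°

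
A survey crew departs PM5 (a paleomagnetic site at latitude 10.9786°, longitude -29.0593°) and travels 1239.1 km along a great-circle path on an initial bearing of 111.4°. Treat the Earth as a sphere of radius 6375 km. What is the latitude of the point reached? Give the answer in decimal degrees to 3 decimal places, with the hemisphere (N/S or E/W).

6.758°N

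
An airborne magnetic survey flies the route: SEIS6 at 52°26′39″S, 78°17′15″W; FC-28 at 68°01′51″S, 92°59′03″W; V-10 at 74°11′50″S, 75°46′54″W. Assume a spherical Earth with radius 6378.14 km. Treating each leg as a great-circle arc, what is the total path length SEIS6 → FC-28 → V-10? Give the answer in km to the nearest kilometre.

2822 km

SEIS6: φ = -52.44417°, λ = -78.28750°
FC-28: φ = -68.03083°, λ = -92.98417°
V-10: φ = -74.19722°, λ = -75.78167°
SEIS6→FC-28: c = 0.298548 rad, d = 1904.18 km
FC-28→V-10: c = 0.143953 rad, d = 918.15 km
Total = 1904.18 + 918.15 = 2822.34 km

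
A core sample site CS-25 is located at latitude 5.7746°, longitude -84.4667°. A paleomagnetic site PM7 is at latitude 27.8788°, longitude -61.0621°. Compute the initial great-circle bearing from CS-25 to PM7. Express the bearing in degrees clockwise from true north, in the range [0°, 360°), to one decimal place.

Δλ = 23.4046°
y = sin Δλ · cos φ₂ = 0.351120
x = cos φ₁ sin φ₂ − sin φ₁ cos φ₂ cos Δλ = 0.383610
θ = atan2(y, x) = 42.4680° → 42.4680° (mod 360°)

42.5°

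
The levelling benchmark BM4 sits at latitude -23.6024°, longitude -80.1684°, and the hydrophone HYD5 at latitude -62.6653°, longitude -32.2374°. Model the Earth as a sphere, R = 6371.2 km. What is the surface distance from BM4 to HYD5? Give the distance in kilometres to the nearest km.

5603 km

Δφ = -39.0629°,  Δλ = 47.9310°
a = sin²(Δφ/2) + cos φ₁ cos φ₂ sin²(Δλ/2) = 0.181195
c = 2·arcsin(√a) = 0.879405 rad = 50.3862°
d = R·c = 6371.2 × 0.879405 = 5602.9 km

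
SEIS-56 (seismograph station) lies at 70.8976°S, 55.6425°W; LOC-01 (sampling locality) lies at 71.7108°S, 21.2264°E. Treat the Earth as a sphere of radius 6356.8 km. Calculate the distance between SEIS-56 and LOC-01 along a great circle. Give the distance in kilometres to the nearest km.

Δφ = -0.8132°,  Δλ = 76.8689°
a = sin²(Δφ/2) + cos φ₁ cos φ₂ sin²(Δλ/2) = 0.039734
c = 2·arcsin(√a) = 0.401355 rad = 22.9960°
d = R·c = 6356.8 × 0.401355 = 2551.3 km

2551 km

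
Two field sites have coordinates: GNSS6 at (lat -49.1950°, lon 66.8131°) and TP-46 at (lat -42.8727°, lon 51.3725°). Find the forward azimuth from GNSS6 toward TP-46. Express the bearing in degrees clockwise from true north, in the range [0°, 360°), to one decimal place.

294.8°

Δλ = -15.4406°
y = sin Δλ · cos φ₂ = -0.195118
x = cos φ₁ sin φ₂ − sin φ₁ cos φ₂ cos Δλ = 0.090099
θ = atan2(y, x) = -65.2141° → 294.7859° (mod 360°)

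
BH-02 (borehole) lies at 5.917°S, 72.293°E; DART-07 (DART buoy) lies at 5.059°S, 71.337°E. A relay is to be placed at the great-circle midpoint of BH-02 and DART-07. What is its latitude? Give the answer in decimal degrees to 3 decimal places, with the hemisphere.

Bx = cos φ₂ cos Δλ = 0.995966,  By = cos φ₂ sin Δλ = -0.016620
φₘ = atan2(sin φ₁ + sin φ₂, √((cos φ₁ + Bx)² + By²)) = -5.48819°
λₘ = λ₁ + atan2(By, cos φ₁ + Bx) = 71.81466°

5.488°S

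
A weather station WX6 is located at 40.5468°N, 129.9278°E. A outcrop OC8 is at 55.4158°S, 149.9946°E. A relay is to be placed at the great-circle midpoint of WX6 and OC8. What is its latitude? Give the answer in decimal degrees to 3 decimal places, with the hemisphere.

Bx = cos φ₂ cos Δλ = 0.533159,  By = cos φ₂ sin Δλ = 0.194758
φₘ = atan2(sin φ₁ + sin φ₂, √((cos φ₁ + Bx)² + By²)) = -7.54620°
λₘ = λ₁ + atan2(By, cos φ₁ + Bx) = 138.49336°

7.546°S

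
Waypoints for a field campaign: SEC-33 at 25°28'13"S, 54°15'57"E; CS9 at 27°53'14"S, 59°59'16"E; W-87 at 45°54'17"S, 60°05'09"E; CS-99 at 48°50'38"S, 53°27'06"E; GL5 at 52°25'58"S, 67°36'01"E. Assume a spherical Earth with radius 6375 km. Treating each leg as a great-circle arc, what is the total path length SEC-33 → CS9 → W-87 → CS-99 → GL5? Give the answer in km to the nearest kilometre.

4304 km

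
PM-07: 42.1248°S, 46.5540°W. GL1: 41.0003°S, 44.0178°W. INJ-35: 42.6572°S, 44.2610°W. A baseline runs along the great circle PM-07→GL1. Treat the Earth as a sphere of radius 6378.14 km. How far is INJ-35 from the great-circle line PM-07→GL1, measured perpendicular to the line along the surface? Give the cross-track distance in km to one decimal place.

146.9 km

δ₁₃ = central angle PM-07→INJ-35 = 0.030983 rad  (haversine)
θ₁₃ = bearing PM-07→INJ-35 = 108.223°,  θ₁₂ = bearing PM-07→GL1 = 60.196°
dₓₜ = R·arcsin(sin δ₁₃ · sin(θ₁₃ − θ₁₂)) = 6378.14·arcsin(0.03098·sin(48.026°)) = 146.904 km
|dₓₜ| = 146.904 km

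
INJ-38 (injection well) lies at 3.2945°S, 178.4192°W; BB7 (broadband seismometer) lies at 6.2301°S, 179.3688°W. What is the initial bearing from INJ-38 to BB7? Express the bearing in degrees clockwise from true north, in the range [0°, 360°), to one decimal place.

197.8°

Δλ = -0.9496°
y = sin Δλ · cos φ₂ = -0.016475
x = cos φ₁ sin φ₂ − sin φ₁ cos φ₂ cos Δλ = -0.051221
θ = atan2(y, x) = -162.1699° → 197.8301° (mod 360°)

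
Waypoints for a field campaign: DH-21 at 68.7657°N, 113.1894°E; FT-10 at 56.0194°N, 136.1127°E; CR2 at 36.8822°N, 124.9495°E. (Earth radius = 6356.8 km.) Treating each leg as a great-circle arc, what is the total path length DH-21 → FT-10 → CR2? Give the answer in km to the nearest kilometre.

4100 km

DH-21→FT-10: c = 0.286035 rad, d = 1818.27 km
FT-10→CR2: c = 0.358917 rad, d = 2281.56 km
Total = 1818.27 + 2281.56 = 4099.83 km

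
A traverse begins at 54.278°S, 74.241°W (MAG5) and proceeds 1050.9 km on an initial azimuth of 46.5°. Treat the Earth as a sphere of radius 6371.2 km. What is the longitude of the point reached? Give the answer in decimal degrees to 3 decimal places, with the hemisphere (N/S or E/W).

64.127°W

δ = d/R = 1050.9/6371.2 = 0.164945 rad
φ₂ = arcsin(sin φ₁ cos δ + cos φ₁ sin δ cos θ)
   = arcsin(-0.81186·0.98643 + 0.58385·0.16420·0.68835) = -47.29448°
λ₂ = λ₁ + atan2(sin θ sin δ cos φ₁, cos δ − sin φ₁ sin φ₂) = -64.12673°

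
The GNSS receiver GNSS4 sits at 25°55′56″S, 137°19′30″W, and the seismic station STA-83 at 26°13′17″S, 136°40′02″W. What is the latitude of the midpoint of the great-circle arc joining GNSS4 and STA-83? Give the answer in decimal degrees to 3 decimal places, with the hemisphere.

GNSS4: φ = -25.93222°, λ = -137.32500°
STA-83: φ = -26.22139°, λ = -136.66722°
Bx = cos φ₂ cos Δλ = 0.897034,  By = cos φ₂ sin Δλ = 0.010299
φₘ = atan2(sin φ₁ + sin φ₂, √((cos φ₁ + Bx)² + By²)) = -26.07718°
λₘ = λ₁ + atan2(By, cos φ₁ + Bx) = -136.99652°

26.077°S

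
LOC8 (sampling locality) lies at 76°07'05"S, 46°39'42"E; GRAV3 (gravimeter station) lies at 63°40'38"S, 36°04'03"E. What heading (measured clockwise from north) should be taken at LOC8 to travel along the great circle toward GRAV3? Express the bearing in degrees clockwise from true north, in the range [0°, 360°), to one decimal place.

338.6°

LOC8: φ = -76.11806°, λ = +46.66167°
GRAV3: φ = -63.67722°, λ = +36.06750°
Δλ = -10.5942°
y = sin Δλ · cos φ₂ = -0.081525
x = cos φ₁ sin φ₂ − sin φ₁ cos φ₂ cos Δλ = 0.208093
θ = atan2(y, x) = -21.3937° → 338.6063° (mod 360°)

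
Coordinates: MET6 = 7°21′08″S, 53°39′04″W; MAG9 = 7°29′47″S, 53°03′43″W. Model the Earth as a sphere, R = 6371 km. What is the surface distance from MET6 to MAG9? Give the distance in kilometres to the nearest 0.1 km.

66.9 km

MET6: φ = -7.35222°, λ = -53.65111°
MAG9: φ = -7.49639°, λ = -53.06194°
Δφ = -0.1442°,  Δλ = 0.5892°
a = sin²(Δφ/2) + cos φ₁ cos φ₂ sin²(Δλ/2) = 0.000028
c = 2·arcsin(√a) = 0.010503 rad = 0.6018°
d = R·c = 6371 × 0.010503 = 66.9 km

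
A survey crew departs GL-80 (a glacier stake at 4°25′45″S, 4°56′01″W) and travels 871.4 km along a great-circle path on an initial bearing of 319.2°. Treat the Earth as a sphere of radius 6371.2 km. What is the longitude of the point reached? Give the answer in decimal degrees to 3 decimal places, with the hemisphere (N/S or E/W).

GL-80: φ = -4.42917°, λ = -4.93361°
δ = d/R = 871.4/6371.2 = 0.136772 rad
φ₂ = arcsin(sin φ₁ cos δ + cos φ₁ sin δ cos θ)
   = arcsin(-0.07723·0.99066 + 0.99701·0.13635·0.75700) = 1.51275°
λ₂ = λ₁ + atan2(sin θ sin δ cos φ₁, cos δ − sin φ₁ sin φ₂) = -10.04672°

10.047°W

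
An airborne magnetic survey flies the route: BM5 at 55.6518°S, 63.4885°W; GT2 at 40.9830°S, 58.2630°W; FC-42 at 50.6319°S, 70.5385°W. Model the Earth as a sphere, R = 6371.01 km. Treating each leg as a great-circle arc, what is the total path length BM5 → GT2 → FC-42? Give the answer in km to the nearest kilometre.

BM5→GT2: c = 0.262918 rad, d = 1675.06 km
GT2→FC-42: c = 0.224500 rad, d = 1430.29 km
Total = 1675.06 + 1430.29 = 3105.35 km

3105 km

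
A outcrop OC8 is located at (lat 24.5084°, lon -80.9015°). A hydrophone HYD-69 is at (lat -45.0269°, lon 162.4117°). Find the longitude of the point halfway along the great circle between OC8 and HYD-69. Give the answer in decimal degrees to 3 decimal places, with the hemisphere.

127.727°W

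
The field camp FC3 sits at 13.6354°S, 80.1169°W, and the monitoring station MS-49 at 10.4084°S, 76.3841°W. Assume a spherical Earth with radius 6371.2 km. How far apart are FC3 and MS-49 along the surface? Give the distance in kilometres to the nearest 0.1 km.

541.8 km

Δφ = 3.2270°,  Δλ = 3.7328°
a = sin²(Δφ/2) + cos φ₁ cos φ₂ sin²(Δλ/2) = 0.001807
c = 2·arcsin(√a) = 0.085036 rad = 4.8722°
d = R·c = 6371.2 × 0.085036 = 541.8 km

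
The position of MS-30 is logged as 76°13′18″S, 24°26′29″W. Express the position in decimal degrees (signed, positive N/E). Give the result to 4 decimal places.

-76.2217°, -24.4414°

lat: 76.2217° S → -76.2217°
lon: 24.4414° W → -24.4414°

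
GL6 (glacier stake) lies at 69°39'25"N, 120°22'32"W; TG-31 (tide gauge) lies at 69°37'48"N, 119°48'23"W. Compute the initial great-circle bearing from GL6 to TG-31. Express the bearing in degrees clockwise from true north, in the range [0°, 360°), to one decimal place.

97.5°

GL6: φ = +69.65694°, λ = -120.37556°
TG-31: φ = +69.63000°, λ = -119.80639°
Δλ = 0.5692°
y = sin Δλ · cos φ₂ = 0.003458
x = cos φ₁ sin φ₂ − sin φ₁ cos φ₂ cos Δλ = -0.000454
θ = atan2(y, x) = 97.4829° → 97.4829° (mod 360°)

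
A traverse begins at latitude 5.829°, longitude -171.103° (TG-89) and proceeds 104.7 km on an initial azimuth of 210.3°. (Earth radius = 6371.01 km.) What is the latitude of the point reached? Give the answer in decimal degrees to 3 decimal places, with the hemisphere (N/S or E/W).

5.016°N

δ = d/R = 104.7/6371.01 = 0.016434 rad
φ₂ = arcsin(sin φ₁ cos δ + cos φ₁ sin δ cos θ)
   = arcsin(0.10156·0.99986 + 0.99483·0.01643·-0.86340) = 5.01585°
λ₂ = λ₁ + atan2(sin θ sin δ cos φ₁, cos δ − sin φ₁ sin φ₂) = -171.57987°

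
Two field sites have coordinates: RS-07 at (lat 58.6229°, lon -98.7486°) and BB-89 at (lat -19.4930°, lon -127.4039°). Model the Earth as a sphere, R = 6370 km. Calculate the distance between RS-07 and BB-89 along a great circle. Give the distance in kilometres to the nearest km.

9074 km

Δφ = -78.1159°,  Δλ = -28.6553°
a = sin²(Δφ/2) + cos φ₁ cos φ₂ sin²(Δλ/2) = 0.427092
c = 2·arcsin(√a) = 1.424458 rad = 81.6154°
d = R·c = 6370 × 1.424458 = 9073.8 km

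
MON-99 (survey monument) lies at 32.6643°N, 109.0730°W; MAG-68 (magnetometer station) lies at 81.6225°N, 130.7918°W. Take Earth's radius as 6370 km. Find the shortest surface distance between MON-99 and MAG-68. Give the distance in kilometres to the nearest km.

5516 km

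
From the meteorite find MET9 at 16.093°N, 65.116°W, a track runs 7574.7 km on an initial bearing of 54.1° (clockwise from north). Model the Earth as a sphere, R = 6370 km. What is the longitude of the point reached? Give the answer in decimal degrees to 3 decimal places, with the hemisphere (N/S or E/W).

9.486°E

δ = d/R = 7574.7/6370 = 1.189121 rad
φ₂ = arcsin(sin φ₁ cos δ + cos φ₁ sin δ cos θ)
   = arcsin(0.27720·0.37248 + 0.96081·0.92804·0.58637) = 38.76317°
λ₂ = λ₁ + atan2(sin θ sin δ cos φ₁, cos δ − sin φ₁ sin φ₂) = 9.48628°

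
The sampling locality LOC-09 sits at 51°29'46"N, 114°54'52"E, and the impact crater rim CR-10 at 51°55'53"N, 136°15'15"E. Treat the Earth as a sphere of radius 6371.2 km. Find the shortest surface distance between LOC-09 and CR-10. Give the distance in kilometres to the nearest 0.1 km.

1465.8 km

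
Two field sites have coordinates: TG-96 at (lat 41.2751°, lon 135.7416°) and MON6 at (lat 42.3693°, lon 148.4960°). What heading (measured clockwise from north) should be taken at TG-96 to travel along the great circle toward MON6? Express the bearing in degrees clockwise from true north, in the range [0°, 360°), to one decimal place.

79.2°

Δλ = 12.7544°
y = sin Δλ · cos φ₂ = 0.163110
x = cos φ₁ sin φ₂ − sin φ₁ cos φ₂ cos Δλ = 0.031122
θ = atan2(y, x) = 79.1976° → 79.1976° (mod 360°)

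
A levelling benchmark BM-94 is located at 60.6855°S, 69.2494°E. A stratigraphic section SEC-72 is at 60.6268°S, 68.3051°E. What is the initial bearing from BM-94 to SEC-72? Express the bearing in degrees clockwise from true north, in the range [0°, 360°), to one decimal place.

Δλ = -0.9443°
y = sin Δλ · cos φ₂ = -0.008084
x = cos φ₁ sin φ₂ − sin φ₁ cos φ₂ cos Δλ = 0.000966
θ = atan2(y, x) = -83.1824° → 276.8176° (mod 360°)

276.8°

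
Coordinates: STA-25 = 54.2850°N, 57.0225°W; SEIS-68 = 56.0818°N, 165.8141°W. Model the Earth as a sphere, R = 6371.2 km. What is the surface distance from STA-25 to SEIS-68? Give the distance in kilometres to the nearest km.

6153 km

Δφ = 1.7968°,  Δλ = -108.7916°
a = sin²(Δφ/2) + cos φ₁ cos φ₂ sin²(Δλ/2) = 0.215580
c = 2·arcsin(√a) = 0.965703 rad = 55.3307°
d = R·c = 6371.2 × 0.965703 = 6152.7 km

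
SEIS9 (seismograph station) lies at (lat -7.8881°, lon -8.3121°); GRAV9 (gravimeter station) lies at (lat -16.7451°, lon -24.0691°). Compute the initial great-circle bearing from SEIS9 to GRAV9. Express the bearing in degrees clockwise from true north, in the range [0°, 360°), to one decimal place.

238.6°

Δλ = -15.7570°
y = sin Δλ · cos φ₂ = -0.260043
x = cos φ₁ sin φ₂ − sin φ₁ cos φ₂ cos Δλ = -0.158907
θ = atan2(y, x) = -121.4283° → 238.5717° (mod 360°)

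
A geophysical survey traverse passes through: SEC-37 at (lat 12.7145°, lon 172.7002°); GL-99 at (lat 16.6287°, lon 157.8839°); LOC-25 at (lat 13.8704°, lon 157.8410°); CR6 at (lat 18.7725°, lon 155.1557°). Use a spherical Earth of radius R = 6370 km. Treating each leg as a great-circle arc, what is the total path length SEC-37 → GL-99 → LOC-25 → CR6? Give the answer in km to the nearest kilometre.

SEC-37→GL-99: c = 0.259222 rad, d = 1651.24 km
GL-99→LOC-25: c = 0.048147 rad, d = 306.70 km
LOC-25→CR6: c = 0.096652 rad, d = 615.67 km
Total = 1651.24 + 306.70 + 615.67 = 2573.61 km

2574 km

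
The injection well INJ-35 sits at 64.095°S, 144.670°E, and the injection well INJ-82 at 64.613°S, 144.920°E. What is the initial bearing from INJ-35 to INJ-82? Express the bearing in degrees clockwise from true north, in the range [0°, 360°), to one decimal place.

Δλ = 0.2500°
y = sin Δλ · cos φ₂ = 0.001871
x = cos φ₁ sin φ₂ − sin φ₁ cos φ₂ cos Δλ = -0.009044
θ = atan2(y, x) = 168.3141° → 168.3141° (mod 360°)

168.3°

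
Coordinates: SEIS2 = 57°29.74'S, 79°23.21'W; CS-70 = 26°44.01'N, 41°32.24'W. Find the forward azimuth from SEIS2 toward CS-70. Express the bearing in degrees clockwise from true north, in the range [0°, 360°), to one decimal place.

SEIS2: φ = -57.49567°, λ = -79.38683°
CS-70: φ = +26.73350°, λ = -41.53733°
Δλ = 37.8495°
y = sin Δλ · cos φ₂ = 0.548002
x = cos φ₁ sin φ₂ − sin φ₁ cos φ₂ cos Δλ = 0.836477
θ = atan2(y, x) = 33.2301° → 33.2301° (mod 360°)

33.2°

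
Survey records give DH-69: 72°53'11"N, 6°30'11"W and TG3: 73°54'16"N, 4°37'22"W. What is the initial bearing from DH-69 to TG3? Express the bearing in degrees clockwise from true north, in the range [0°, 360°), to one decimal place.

26.9°

DH-69: φ = +72.88639°, λ = -6.50306°
TG3: φ = +73.90444°, λ = -4.62278°
Δλ = 1.8803°
y = sin Δλ · cos φ₂ = 0.009097
x = cos φ₁ sin φ₂ − sin φ₁ cos φ₂ cos Δλ = 0.017910
θ = atan2(y, x) = 26.9260° → 26.9260° (mod 360°)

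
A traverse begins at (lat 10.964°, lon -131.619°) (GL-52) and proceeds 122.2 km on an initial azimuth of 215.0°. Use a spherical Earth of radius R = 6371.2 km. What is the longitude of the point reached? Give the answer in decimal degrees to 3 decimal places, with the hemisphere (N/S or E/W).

δ = d/R = 122.2/6371.2 = 0.019180 rad
φ₂ = arcsin(sin φ₁ cos δ + cos φ₁ sin δ cos θ)
   = arcsin(0.19019·0.99982 + 0.98175·0.01918·-0.81915) = 10.06315°
λ₂ = λ₁ + atan2(sin θ sin δ cos φ₁, cos δ − sin φ₁ sin φ₂) = -132.25915°

132.259°W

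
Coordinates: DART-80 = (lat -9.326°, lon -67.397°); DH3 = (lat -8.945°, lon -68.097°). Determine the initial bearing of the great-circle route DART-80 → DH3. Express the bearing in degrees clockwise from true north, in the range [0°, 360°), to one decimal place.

Δλ = -0.7000°
y = sin Δλ · cos φ₂ = -0.012068
x = cos φ₁ sin φ₂ − sin φ₁ cos φ₂ cos Δλ = 0.006638
θ = atan2(y, x) = -61.1889° → 298.8111° (mod 360°)

298.8°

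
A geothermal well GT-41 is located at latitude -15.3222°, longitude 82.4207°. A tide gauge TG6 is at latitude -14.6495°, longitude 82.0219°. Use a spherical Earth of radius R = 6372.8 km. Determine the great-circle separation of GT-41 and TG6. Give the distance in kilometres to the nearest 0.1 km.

86.2 km

Δφ = 0.6727°,  Δλ = -0.3988°
a = sin²(Δφ/2) + cos φ₁ cos φ₂ sin²(Δλ/2) = 0.000046
c = 2·arcsin(√a) = 0.013530 rad = 0.7752°
d = R·c = 6372.8 × 0.013530 = 86.2 km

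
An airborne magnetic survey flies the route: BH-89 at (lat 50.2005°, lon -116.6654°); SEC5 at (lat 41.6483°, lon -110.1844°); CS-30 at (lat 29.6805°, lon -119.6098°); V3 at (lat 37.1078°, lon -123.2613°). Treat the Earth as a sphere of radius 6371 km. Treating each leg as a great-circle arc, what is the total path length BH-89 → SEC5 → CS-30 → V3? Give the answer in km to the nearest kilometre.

BH-89→SEC5: c = 0.168580 rad, d = 1074.02 km
SEC5→CS-30: c = 0.247614 rad, d = 1577.55 km
CS-30→V3: c = 0.140093 rad, d = 892.53 km
Total = 1074.02 + 1577.55 + 892.53 = 3544.10 km

3544 km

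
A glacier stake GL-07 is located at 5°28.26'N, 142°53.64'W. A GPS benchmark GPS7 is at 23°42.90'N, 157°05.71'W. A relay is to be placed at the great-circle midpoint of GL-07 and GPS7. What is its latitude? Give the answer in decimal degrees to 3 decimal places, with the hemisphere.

14.701°N

GL-07: φ = +5.47100°, λ = -142.89400°
GPS7: φ = +23.71500°, λ = -157.09517°
Bx = cos φ₂ cos Δλ = 0.887578,  By = cos φ₂ sin Δλ = -0.224611
φₘ = atan2(sin φ₁ + sin φ₂, √((cos φ₁ + Bx)² + By²)) = 14.70072°
λₘ = λ₁ + atan2(By, cos φ₁ + Bx) = -149.69623°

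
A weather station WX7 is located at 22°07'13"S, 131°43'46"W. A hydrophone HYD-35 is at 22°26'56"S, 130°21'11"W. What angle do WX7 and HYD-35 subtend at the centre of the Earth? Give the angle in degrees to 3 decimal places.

1.315°

WX7: φ = -22.12028°, λ = -131.72944°
HYD-35: φ = -22.44889°, λ = -130.35306°
Δφ = -0.3286°,  Δλ = 1.3764°
a = sin²(Δφ/2) + cos φ₁ cos φ₂ sin²(Δλ/2) = 0.000132
c = 2·arcsin(√a) = 0.022956 rad = 1.3153°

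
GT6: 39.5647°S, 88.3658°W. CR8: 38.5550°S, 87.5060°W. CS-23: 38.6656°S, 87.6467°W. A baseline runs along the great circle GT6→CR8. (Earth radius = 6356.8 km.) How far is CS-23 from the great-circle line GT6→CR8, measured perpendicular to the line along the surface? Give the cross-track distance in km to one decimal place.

3.5 km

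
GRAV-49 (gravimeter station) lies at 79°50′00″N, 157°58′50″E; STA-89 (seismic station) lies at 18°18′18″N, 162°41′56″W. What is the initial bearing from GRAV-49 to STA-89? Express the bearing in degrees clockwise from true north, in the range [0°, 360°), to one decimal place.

GRAV-49: φ = +79.83333°, λ = +157.98056°
STA-89: φ = +18.30500°, λ = -162.69889°
Δλ = 39.3206°
y = sin Δλ · cos φ₂ = 0.601594
x = cos φ₁ sin φ₂ − sin φ₁ cos φ₂ cos Δλ = -0.667496
θ = atan2(y, x) = 137.9726° → 137.9726° (mod 360°)

138.0°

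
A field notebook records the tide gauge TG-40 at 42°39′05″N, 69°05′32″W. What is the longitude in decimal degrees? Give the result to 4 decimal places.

69° + 5′/60 + 32″/3600 = 69 + 0.08333 + 0.00889 = 69.0922°

69.0922°W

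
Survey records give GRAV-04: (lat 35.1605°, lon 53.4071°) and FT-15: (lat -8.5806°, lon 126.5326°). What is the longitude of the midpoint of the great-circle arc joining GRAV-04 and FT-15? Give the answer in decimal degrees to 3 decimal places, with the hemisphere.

Bx = cos φ₂ cos Δλ = 0.287027,  By = cos φ₂ sin Δλ = 0.946232
φₘ = atan2(sin φ₁ + sin φ₂, √((cos φ₁ + Bx)² + By²)) = 16.34923°
λₘ = λ₁ + atan2(By, cos φ₁ + Bx) = 93.99218°

93.992°E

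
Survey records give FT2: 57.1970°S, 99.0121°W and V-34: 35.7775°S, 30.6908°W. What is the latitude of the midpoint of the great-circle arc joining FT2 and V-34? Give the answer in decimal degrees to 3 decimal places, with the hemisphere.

51.595°S

Bx = cos φ₂ cos Δλ = 0.299693,  By = cos φ₂ sin Δλ = 0.753911
φₘ = atan2(sin φ₁ + sin φ₂, √((cos φ₁ + Bx)² + By²)) = -51.59501°
λₘ = λ₁ + atan2(By, cos φ₁ + Bx) = -57.15267°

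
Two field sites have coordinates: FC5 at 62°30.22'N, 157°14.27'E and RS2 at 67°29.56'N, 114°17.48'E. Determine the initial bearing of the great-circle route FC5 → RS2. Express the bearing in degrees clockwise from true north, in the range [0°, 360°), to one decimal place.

304.3°

FC5: φ = +62.50367°, λ = +157.23783°
RS2: φ = +67.49267°, λ = +114.29133°
Δλ = -42.9465°
y = sin Δλ · cos φ₂ = -0.260809
x = cos φ₁ sin φ₂ − sin φ₁ cos φ₂ cos Δλ = 0.177970
θ = atan2(y, x) = -55.6912° → 304.3088° (mod 360°)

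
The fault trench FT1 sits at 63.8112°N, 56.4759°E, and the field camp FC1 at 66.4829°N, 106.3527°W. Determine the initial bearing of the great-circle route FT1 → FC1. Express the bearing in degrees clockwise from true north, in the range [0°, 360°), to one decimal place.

Δλ = -162.8286°
y = sin Δλ · cos φ₂ = -0.117804
x = cos φ₁ sin φ₂ − sin φ₁ cos φ₂ cos Δλ = 0.746775
θ = atan2(y, x) = -8.9646° → 351.0354° (mod 360°)

351.0°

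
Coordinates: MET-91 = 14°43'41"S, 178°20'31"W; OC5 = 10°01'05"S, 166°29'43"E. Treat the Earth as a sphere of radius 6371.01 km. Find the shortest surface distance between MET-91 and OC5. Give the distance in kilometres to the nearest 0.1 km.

MET-91: φ = -14.72806°, λ = -178.34194°
OC5: φ = -10.01806°, λ = +166.49528°
Δφ = 4.7100°,  Δλ = -15.1628°
a = sin²(Δφ/2) + cos φ₁ cos φ₂ sin²(Δλ/2) = 0.018267
c = 2·arcsin(√a) = 0.271137 rad = 15.5350°
d = R·c = 6371.01 × 0.271137 = 1727.4 km

1727.4 km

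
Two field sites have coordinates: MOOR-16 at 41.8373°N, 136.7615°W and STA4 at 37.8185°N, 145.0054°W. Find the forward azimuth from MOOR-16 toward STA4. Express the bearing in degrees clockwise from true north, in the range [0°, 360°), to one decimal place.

240.3°

Δλ = -8.2439°
y = sin Δλ · cos φ₂ = -0.113270
x = cos φ₁ sin φ₂ − sin φ₁ cos φ₂ cos Δλ = -0.064639
θ = atan2(y, x) = -119.7119° → 240.2881° (mod 360°)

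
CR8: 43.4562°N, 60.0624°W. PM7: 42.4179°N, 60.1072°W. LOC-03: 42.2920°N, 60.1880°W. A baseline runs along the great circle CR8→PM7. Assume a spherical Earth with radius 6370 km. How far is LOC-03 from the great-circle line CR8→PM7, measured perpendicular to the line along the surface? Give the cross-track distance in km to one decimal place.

6.2 km

δ₁₃ = central angle CR8→LOC-03 = 0.020383 rad  (haversine)
θ₁₃ = bearing CR8→LOC-03 = 184.563°,  θ₁₂ = bearing CR8→PM7 = 181.825°
dₓₜ = R·arcsin(sin δ₁₃ · sin(θ₁₃ − θ₁₂)) = 6370·arcsin(0.02038·sin(2.739°)) = 6.204 km
|dₓₜ| = 6.204 km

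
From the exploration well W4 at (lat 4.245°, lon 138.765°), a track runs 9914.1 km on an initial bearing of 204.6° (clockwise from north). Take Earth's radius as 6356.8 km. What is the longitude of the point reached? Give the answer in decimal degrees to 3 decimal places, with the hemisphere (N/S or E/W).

δ = d/R = 9914.1/6356.8 = 1.559605 rad
φ₂ = arcsin(sin φ₁ cos δ + cos φ₁ sin δ cos θ)
   = arcsin(0.07402·0.01119 + 0.99726·0.99994·-0.90924) = -64.93891°
λ₂ = λ₁ + atan2(sin θ sin δ cos φ₁, cos δ − sin φ₁ sin φ₂) = 59.43929°

59.439°E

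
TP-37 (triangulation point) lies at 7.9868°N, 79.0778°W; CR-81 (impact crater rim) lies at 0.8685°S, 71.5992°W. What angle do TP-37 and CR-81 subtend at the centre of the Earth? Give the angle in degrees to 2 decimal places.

Δφ = -8.8553°,  Δλ = 7.4786°
a = sin²(Δφ/2) + cos φ₁ cos φ₂ sin²(Δλ/2) = 0.010171
c = 2·arcsin(√a) = 0.202050 rad = 11.5766°

11.58°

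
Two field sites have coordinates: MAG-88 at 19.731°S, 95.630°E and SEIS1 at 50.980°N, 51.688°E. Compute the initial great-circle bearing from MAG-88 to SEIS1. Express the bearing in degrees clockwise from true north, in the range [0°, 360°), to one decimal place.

Δλ = -43.9420°
y = sin Δλ · cos φ₂ = -0.436892
x = cos φ₁ sin φ₂ − sin φ₁ cos φ₂ cos Δλ = 0.884359
θ = atan2(y, x) = -26.2904° → 333.7096° (mod 360°)

333.7°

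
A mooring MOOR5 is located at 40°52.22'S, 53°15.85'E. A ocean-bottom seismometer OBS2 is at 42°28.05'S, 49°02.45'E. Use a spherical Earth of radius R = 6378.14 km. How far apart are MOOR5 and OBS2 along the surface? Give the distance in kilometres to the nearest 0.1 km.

MOOR5: φ = -40.87033°, λ = +53.26417°
OBS2: φ = -42.46750°, λ = +49.04083°
Δφ = -1.5972°,  Δλ = -4.2233°
a = sin²(Δφ/2) + cos φ₁ cos φ₂ sin²(Δλ/2) = 0.000952
c = 2·arcsin(√a) = 0.061706 rad = 3.5355°
d = R·c = 6378.14 × 0.061706 = 393.6 km

393.6 km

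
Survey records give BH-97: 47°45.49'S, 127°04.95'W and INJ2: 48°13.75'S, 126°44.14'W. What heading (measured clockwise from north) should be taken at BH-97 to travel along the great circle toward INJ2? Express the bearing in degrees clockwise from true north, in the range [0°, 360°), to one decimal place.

BH-97: φ = -47.75817°, λ = -127.08250°
INJ2: φ = -48.22917°, λ = -126.73567°
Δλ = 0.3468°
y = sin Δλ · cos φ₂ = 0.004032
x = cos φ₁ sin φ₂ − sin φ₁ cos φ₂ cos Δλ = -0.008229
θ = atan2(y, x) = 153.8950° → 153.8950° (mod 360°)

153.9°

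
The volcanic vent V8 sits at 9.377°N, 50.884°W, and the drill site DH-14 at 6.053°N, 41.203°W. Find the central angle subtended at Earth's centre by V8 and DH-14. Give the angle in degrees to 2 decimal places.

Δφ = -3.3240°,  Δλ = 9.6810°
a = sin²(Δφ/2) + cos φ₁ cos φ₂ sin²(Δλ/2) = 0.007827
c = 2·arcsin(√a) = 0.177175 rad = 10.1514°

10.15°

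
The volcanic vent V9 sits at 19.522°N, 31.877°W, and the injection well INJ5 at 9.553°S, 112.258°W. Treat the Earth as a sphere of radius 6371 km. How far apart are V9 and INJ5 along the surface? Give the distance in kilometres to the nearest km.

9370 km

Δφ = -29.0750°,  Δλ = -80.3810°
a = sin²(Δφ/2) + cos φ₁ cos φ₂ sin²(Δλ/2) = 0.450076
c = 2·arcsin(√a) = 1.470782 rad = 84.2696°
d = R·c = 6371 × 1.470782 = 9370.4 km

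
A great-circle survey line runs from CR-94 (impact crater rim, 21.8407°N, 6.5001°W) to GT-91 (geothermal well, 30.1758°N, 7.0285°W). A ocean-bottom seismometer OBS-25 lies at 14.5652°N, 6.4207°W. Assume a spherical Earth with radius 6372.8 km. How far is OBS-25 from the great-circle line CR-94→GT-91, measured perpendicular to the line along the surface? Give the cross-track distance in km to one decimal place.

35.8 km

δ₁₃ = central angle CR-94→OBS-25 = 0.126988 rad  (haversine)
θ₁₃ = bearing CR-94→OBS-25 = 179.393°,  θ₁₂ = bearing CR-94→GT-91 = 356.852°
dₓₜ = R·arcsin(sin δ₁₃ · sin(θ₁₃ − θ₁₂)) = 6372.8·arcsin(0.12665·sin(-177.459°)) = -35.780 km
|dₓₜ| = 35.780 km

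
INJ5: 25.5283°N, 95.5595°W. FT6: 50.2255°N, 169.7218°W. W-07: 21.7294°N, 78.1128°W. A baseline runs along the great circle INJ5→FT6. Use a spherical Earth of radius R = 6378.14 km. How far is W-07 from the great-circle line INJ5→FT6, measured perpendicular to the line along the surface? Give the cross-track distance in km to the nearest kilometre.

1048 km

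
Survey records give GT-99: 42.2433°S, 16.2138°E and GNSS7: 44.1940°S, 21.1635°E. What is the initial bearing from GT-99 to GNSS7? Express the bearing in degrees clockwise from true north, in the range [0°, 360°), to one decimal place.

120.1°

Δλ = 4.9497°
y = sin Δλ · cos φ₂ = 0.061862
x = cos φ₁ sin φ₂ − sin φ₁ cos φ₂ cos Δλ = -0.035837
θ = atan2(y, x) = 120.0839° → 120.0839° (mod 360°)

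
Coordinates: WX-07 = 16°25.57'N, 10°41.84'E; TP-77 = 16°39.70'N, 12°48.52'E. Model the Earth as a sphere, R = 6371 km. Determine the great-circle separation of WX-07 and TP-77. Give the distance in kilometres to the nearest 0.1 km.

226.6 km

WX-07: φ = +16.42617°, λ = +10.69733°
TP-77: φ = +16.66167°, λ = +12.80867°
Δφ = 0.2355°,  Δλ = 2.1113°
a = sin²(Δφ/2) + cos φ₁ cos φ₂ sin²(Δλ/2) = 0.000316
c = 2·arcsin(√a) = 0.035562 rad = 2.0376°
d = R·c = 6371 × 0.035562 = 226.6 km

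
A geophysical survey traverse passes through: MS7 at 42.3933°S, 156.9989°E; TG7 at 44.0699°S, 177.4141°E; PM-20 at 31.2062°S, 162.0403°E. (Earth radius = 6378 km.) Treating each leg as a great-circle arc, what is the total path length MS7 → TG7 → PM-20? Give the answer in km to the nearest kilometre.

3627 km

MS7→TG7: c = 0.260572 rad, d = 1661.93 km
TG7→PM-20: c = 0.308097 rad, d = 1965.04 km
Total = 1661.93 + 1965.04 = 3626.97 km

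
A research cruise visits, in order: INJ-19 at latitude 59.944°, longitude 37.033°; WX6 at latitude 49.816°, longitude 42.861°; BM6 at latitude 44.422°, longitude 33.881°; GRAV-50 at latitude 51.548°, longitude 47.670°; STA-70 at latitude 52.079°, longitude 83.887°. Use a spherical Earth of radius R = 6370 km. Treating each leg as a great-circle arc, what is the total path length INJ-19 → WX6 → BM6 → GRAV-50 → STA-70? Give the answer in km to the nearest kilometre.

5847 km

INJ-19→WX6: c = 0.186026 rad, d = 1184.99 km
WX6→BM6: c = 0.142082 rad, d = 905.06 km
BM6→GRAV-50: c = 0.202952 rad, d = 1292.80 km
GRAV-50→STA-70: c = 0.386817 rad, d = 2464.03 km
Total = 1184.99 + 905.06 + 1292.80 + 2464.03 = 5846.88 km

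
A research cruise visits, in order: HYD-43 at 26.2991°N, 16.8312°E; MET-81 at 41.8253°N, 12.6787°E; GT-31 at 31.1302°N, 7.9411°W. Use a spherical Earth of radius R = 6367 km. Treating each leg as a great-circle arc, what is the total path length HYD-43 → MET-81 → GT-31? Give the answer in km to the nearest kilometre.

3950 km

HYD-43→MET-81: c = 0.277459 rad, d = 1766.58 km
MET-81→GT-31: c = 0.342954 rad, d = 2183.59 km
Total = 1766.58 + 2183.59 = 3950.18 km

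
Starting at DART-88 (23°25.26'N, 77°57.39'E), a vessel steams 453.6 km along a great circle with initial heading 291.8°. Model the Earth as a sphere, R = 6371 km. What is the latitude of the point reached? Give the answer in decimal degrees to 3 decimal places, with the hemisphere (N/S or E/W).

DART-88: φ = +23.42100°, λ = +77.95650°
δ = d/R = 453.6/6371 = 0.071198 rad
φ₂ = arcsin(sin φ₁ cos δ + cos φ₁ sin δ cos θ)
   = arcsin(0.39748·0.99747 + 0.91761·0.07114·0.37137) = 24.87997°
λ₂ = λ₁ + atan2(sin θ sin δ cos φ₁, cos δ − sin φ₁ sin φ₂) = 73.78125°

24.880°N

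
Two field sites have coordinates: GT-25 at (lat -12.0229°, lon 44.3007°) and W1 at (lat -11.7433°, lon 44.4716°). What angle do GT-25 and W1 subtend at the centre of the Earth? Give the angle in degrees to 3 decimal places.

Δφ = 0.2796°,  Δλ = 0.1709°
a = sin²(Δφ/2) + cos φ₁ cos φ₂ sin²(Δλ/2) = 0.000008
c = 2·arcsin(√a) = 0.005686 rad = 0.3258°

0.326°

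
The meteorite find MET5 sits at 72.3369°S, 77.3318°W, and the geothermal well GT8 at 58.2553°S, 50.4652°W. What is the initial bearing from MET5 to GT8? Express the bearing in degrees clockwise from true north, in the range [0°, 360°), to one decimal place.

51.5°

Δλ = 26.8666°
y = sin Δλ · cos φ₂ = 0.237768
x = cos φ₁ sin φ₂ − sin φ₁ cos φ₂ cos Δλ = 0.189190
θ = atan2(y, x) = 51.4910° → 51.4910° (mod 360°)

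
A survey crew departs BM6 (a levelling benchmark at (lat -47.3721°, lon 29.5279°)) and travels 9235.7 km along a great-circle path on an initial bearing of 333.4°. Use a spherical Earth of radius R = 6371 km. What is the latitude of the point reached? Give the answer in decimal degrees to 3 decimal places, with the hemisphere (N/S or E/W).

30.810°N

δ = d/R = 9235.7/6371 = 1.449647 rad
φ₂ = arcsin(sin φ₁ cos δ + cos φ₁ sin δ cos θ)
   = arcsin(-0.73577·0.12085 + 0.67723·0.99267·0.89415) = 30.81005°
λ₂ = λ₁ + atan2(sin θ sin δ cos φ₁, cos δ − sin φ₁ sin φ₂) = -1.63773°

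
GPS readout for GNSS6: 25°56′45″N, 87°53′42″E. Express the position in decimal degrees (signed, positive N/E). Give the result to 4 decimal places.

+25.9458°, +87.8950°

lat: 25.9458° N → +25.9458°
lon: 87.8950° E → +87.8950°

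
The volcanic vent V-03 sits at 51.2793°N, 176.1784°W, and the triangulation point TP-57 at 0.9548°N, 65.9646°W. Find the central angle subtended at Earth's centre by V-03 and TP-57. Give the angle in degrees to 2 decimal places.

101.72°

Δφ = -50.3245°,  Δλ = 110.2138°
a = sin²(Δφ/2) + cos φ₁ cos φ₂ sin²(Δλ/2) = 0.601551
c = 2·arcsin(√a) = 1.775322 rad = 101.7185°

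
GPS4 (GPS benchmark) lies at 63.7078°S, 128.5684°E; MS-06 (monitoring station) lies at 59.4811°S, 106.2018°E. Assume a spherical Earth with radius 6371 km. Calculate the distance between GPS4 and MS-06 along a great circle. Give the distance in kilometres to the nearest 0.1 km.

Δφ = 4.2267°,  Δλ = -22.3666°
a = sin²(Δφ/2) + cos φ₁ cos φ₂ sin²(Δλ/2) = 0.009821
c = 2·arcsin(√a) = 0.198530 rad = 11.3749°
d = R·c = 6371 × 0.198530 = 1264.8 km

1264.8 km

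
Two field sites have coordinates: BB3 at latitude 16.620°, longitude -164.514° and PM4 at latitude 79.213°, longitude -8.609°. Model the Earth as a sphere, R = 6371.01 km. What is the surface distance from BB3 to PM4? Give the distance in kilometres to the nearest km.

9259 km

Δφ = 62.5930°,  Δλ = 155.9050°
a = sin²(Δφ/2) + cos φ₁ cos φ₂ sin²(Δλ/2) = 0.441372
c = 2·arcsin(√a) = 1.453271 rad = 83.2663°
d = R·c = 6371.01 × 1.453271 = 9258.8 km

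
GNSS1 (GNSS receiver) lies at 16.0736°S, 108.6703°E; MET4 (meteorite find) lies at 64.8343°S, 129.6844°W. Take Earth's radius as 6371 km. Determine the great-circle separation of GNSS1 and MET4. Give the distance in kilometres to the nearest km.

9777 km

Δφ = -48.7607°,  Δλ = 121.6453°
a = sin²(Δφ/2) + cos φ₁ cos φ₂ sin²(Δλ/2) = 0.481896
c = 2·arcsin(√a) = 1.534580 rad = 87.9249°
d = R·c = 6371 × 1.534580 = 9776.8 km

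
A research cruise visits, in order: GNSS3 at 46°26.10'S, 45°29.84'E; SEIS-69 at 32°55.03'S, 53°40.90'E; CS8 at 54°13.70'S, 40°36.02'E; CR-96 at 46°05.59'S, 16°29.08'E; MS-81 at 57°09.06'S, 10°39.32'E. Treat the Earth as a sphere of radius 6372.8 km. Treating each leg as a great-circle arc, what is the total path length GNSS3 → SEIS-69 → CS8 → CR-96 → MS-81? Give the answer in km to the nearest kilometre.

GNSS3: φ = -46.43500°, λ = +45.49733°
SEIS-69: φ = -32.91717°, λ = +53.68167°
CS8: φ = -54.22833°, λ = +40.60033°
CR-96: φ = -46.09317°, λ = +16.48467°
MS-81: φ = -57.15100°, λ = +10.65533°
GNSS3→SEIS-69: c = 0.259942 rad, d = 1656.56 km
SEIS-69→CS8: c = 0.405548 rad, d = 2584.48 km
CS8→CR-96: c = 0.302629 rad, d = 1928.60 km
CR-96→MS-81: c = 0.202887 rad, d = 1292.96 km
Total = 1656.56 + 2584.48 + 1928.60 + 1292.96 = 7462.59 km

7463 km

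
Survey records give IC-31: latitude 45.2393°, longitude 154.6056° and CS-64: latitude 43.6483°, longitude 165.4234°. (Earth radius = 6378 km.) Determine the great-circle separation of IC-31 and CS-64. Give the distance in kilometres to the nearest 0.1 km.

Δφ = -1.5910°,  Δλ = 10.8178°
a = sin²(Δφ/2) + cos φ₁ cos φ₂ sin²(Δλ/2) = 0.004720
c = 2·arcsin(√a) = 0.137514 rad = 7.8789°
d = R·c = 6378 × 0.137514 = 877.1 km

877.1 km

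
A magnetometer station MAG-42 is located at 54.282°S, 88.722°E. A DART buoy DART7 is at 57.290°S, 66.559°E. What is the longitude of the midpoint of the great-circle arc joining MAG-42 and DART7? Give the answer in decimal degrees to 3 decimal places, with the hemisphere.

78.074°E

Bx = cos φ₂ cos Δλ = 0.500460,  By = cos φ₂ sin Δλ = -0.203857
φₘ = atan2(sin φ₁ + sin φ₂, √((cos φ₁ + Bx)² + By²)) = -56.28491°
λₘ = λ₁ + atan2(By, cos φ₁ + Bx) = 78.07381°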